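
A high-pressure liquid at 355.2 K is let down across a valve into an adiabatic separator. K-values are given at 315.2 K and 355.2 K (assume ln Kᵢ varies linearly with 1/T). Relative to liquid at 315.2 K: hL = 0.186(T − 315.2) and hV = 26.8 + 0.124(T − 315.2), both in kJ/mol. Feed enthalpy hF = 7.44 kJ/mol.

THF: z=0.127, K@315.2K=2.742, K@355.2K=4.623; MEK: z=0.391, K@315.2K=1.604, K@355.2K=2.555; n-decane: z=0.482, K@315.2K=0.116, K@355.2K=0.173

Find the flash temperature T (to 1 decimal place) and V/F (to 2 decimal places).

Adiabatic flash: solve Rachford–Rice at each trial T, then check hF = ψ·hV(T) + (1−ψ)·hL(T).
  T = 315.2 K: K = (2.742, 1.604, 0.116), RR gives ψ = 0.035, H_out = 0.941 kJ/mol
  T = 355.2 K: K = (4.623, 2.555, 0.173), RR gives ψ = 0.376, H_out = 16.584 kJ/mol
  T = 335.2 K: K = (3.616, 2.053, 0.143), RR gives ψ = 0.251, H_out = 10.139 kJ/mol
  T = 325.2 K: K = (3.162, 1.821, 0.129), RR gives ψ = 0.160, H_out = 6.058 kJ/mol
  T = 330.2 K: K = (3.385, 1.935, 0.136), RR gives ψ = 0.209, H_out = 8.198 kJ/mol
  T = 327.7 K: K = (3.273, 1.878, 0.133), RR gives ψ = 0.186, H_out = 7.156 kJ/mol
  T = 328.9 K: K = (3.326, 1.905, 0.134), RR gives ψ = 0.197, H_out = 7.663 kJ/mol
Linear interpolation between T = 327.7 (H_out = 7.156) and T = 328.9 (H_out = 7.663) on hF = 7.44 gives T ≈ 328.4 K, at which ψ = 0.19.

T = 328.4 K, V/F = 0.19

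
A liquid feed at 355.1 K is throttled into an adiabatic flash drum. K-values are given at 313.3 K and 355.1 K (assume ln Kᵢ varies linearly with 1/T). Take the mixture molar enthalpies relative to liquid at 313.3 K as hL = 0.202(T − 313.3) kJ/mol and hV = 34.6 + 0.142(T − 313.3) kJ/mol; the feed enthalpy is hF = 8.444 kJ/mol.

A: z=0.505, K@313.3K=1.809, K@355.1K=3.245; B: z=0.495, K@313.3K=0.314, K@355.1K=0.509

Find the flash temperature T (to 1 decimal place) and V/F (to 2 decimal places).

T = 317.4 K, V/F = 0.22

Adiabatic flash: solve Rachford–Rice at each trial T, then check hF = ψ·hV(T) + (1−ψ)·hL(T).
  T = 313.3 K: K = (1.809, 0.314), RR gives ψ = 0.124, H_out = 4.300 kJ/mol
  T = 355.1 K: K = (3.245, 0.509), RR gives ψ = 0.808, H_out = 34.375 kJ/mol
  T = 334.2 K: K = (2.468, 0.406), RR gives ψ = 0.513, H_out = 21.317 kJ/mol
  T = 323.8 K: K = (2.125, 0.359), RR gives ψ = 0.347, H_out = 13.923 kJ/mol
  T = 318.6 K: K = (1.965, 0.336), RR gives ψ = 0.248, H_out = 9.561 kJ/mol
  T = 316.0 K: K = (1.887, 0.325), RR gives ψ = 0.191, H_out = 7.108 kJ/mol
  T = 317.3 K: K = (1.926, 0.331), RR gives ψ = 0.220, H_out = 8.361 kJ/mol
Linear interpolation between T = 317.3 (H_out = 8.361) and T = 318.6 (H_out = 9.561) on hF = 8.444 gives T ≈ 317.4 K, at which ψ = 0.22.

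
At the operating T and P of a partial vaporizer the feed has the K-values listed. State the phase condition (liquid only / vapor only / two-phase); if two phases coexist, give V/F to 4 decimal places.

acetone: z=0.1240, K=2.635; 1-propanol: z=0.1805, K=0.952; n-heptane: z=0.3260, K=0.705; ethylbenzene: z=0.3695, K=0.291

ΣzᵢKᵢ = 0.8359; Σzᵢ/Kᵢ = 1.9688.
Since ΣzᵢKᵢ < 1 the mixture is below its bubble point — single liquid phase.

liquid only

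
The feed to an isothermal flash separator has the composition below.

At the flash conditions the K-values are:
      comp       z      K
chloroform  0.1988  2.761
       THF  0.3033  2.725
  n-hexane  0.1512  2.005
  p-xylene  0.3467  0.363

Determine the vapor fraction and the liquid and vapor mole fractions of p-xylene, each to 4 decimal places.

ψ = 0.7989, x_p-xylene = 0.7060, y_p-xylene = 0.2563

Newton iteration, ψ⁰ = 0.56:
  ψ = 0.5600: g = 0.19630, g' = -0.7923 → ψ = 0.8078
  ψ = 0.8078: g = -0.00795, g' = -0.9061 → ψ = 0.7990
  ψ = 0.7990: g = -0.00004, g' = -0.8964 → ψ = 0.7989
Converged at ψ = 0.7989.
Compositions from xᵢ = zᵢ/(1+ψ(Kᵢ−1)), yᵢ = Kᵢxᵢ:
  chloroform: x = 0.0826, y = 0.2280
  THF: x = 0.1275, y = 0.3475
  n-hexane: x = 0.0839, y = 0.1681
  p-xylene: x = 0.7060, y = 0.2563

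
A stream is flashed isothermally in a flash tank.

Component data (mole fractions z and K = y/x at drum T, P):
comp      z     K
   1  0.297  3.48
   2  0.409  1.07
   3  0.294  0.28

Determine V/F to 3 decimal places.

Material balance + equilibrium reduce to Σ zᵢ(Kᵢ−1)/(1+V/F(Kᵢ−1)) = 0.
Feasibility: ΣzᵢKᵢ = 1.554, Σzᵢ/Kᵢ = 1.518 — both > 1, two phases present.
Newton iteration, V/F⁰ = 0.54:
  V/F = 0.540: g = -0.0039, g' = -0.744 → V/F = 0.535
Converged at V/F = 0.535.

V/F = 0.535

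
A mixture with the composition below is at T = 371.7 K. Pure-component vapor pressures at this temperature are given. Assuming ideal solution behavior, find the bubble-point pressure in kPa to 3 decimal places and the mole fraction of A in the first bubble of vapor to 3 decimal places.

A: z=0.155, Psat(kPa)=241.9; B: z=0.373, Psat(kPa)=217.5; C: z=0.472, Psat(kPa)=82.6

At the bubble point ψ → 0, so ΣzᵢKᵢ = 1 with Kᵢ = Pᵢˢᵃᵗ/P ⇒ P = ΣzᵢPᵢˢᵃᵗ.
P = 0.155·241.9 + 0.373·217.5 + 0.472·82.6 = 157.609 kPa
yᵢ = zᵢPᵢˢᵃᵗ/P ⇒ y_A = 0.155·241.9/157.609 = 0.238

Pbub = 157.609 kPa, y_A = 0.238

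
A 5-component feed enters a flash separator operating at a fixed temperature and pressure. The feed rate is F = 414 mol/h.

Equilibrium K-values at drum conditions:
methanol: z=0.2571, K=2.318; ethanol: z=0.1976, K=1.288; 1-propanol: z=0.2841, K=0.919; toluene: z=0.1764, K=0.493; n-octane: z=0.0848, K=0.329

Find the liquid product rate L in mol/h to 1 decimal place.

L = 177.6 mol/h

Rachford–Rice: g(V/F) = Σ zᵢ(Kᵢ−1)/(1+V/F(Kᵢ−1)) = 0.
Check two-phase: ΣzᵢKᵢ = 1.2264 > 1 and Σzᵢ/Kᵢ = 1.1890 > 1, so g(0) = 0.2264 > 0 and g(1) = -0.1890 < 0.
Newton iteration, V/F⁰ = 0.5:
  V/F = 0.5000: g = 0.02458, g' = -0.3447 → V/F = 0.5713
  V/F = 0.5713: g = -0.00014, g' = -0.3497 → V/F = 0.5709
Converged at V/F = 0.5709.
Then V = V/F·F = 0.5709·414 = 236.4 mol/h and L = F − V = 177.6 mol/h.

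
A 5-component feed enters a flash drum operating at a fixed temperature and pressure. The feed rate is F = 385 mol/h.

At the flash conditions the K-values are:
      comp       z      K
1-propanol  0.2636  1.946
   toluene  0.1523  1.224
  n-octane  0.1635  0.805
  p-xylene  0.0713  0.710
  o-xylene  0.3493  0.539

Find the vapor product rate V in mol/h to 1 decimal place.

V = 90.8 mol/h

Material balance + equilibrium reduce to Σ zᵢ(Kᵢ−1)/(1+ψ(Kᵢ−1)) = 0.
Feasibility: ΣzᵢKᵢ = 1.0699, Σzᵢ/Kᵢ = 1.2115 — both > 1, two phases present.
Newton–Raphson from ψ = 0.5:
  ψ = 0.5000: g = -0.06880, g' = -0.2561 → ψ = 0.2314
  ψ = 0.2314: g = 0.00122, g' = -0.2724 → ψ = 0.2358
Converged at ψ = 0.2358.
Then V = ψ·F = 0.2358·385 = 90.8 mol/h and L = F − V = 294.2 mol/h.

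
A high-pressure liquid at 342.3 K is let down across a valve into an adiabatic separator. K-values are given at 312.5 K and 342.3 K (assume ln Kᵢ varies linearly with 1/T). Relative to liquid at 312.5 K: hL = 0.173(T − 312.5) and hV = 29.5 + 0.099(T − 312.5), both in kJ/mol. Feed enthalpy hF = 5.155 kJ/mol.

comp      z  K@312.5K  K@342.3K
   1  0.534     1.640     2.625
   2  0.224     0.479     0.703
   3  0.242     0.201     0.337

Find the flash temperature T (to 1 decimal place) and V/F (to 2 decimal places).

T = 315.0 K, V/F = 0.16

Adiabatic flash: solve Rachford–Rice at each trial T, then check hF = ψ·hV(T) + (1−ψ)·hL(T).
  T = 312.5 K: K = (1.640, 0.479, 0.201), RR gives ψ = 0.073, H_out = 2.144 kJ/mol
  T = 342.3 K: K = (2.625, 0.703, 0.337), RR gives ψ = 0.731, H_out = 25.119 kJ/mol
  T = 327.4 K: K = (2.097, 0.585, 0.263), RR gives ψ = 0.468, H_out = 15.859 kJ/mol
  T = 319.9 K: K = (1.858, 0.530, 0.231), RR gives ψ = 0.300, H_out = 9.965 kJ/mol
  T = 316.2 K: K = (1.747, 0.504, 0.215), RR gives ψ = 0.197, H_out = 6.405 kJ/mol
  T = 314.4 K: K = (1.694, 0.492, 0.208), RR gives ψ = 0.140, H_out = 4.438 kJ/mol
  T = 315.3 K: K = (1.721, 0.498, 0.212), RR gives ψ = 0.169, H_out = 5.444 kJ/mol
Linear interpolation between T = 314.4 (H_out = 4.438) and T = 315.3 (H_out = 5.444) on hF = 5.155 gives T ≈ 315.0 K, at which ψ = 0.16.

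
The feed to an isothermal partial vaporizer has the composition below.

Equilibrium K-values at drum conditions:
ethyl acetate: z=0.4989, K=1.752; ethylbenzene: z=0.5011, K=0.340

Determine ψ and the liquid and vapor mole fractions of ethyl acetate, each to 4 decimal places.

Binary case is linear: z₁(K₁−1)(1+ψ(K₂−1)) + z₂(K₂−1)(1+ψ(K₁−1)) = 0
⇒ ψ = [z₁(K₁−1)+z₂(K₂−1)] / [−(K₁−1)(K₂−1)] = 0.04445/0.49632 = 0.0896
Compositions from xᵢ = zᵢ/(1+ψ(Kᵢ−1)), yᵢ = Kᵢxᵢ:
  ethyl acetate: x = 0.4674, y = 0.8189
  ethylbenzene: x = 0.5326, y = 0.1811

ψ = 0.0896, x_ethyl acetate = 0.4674, y_ethyl acetate = 0.8189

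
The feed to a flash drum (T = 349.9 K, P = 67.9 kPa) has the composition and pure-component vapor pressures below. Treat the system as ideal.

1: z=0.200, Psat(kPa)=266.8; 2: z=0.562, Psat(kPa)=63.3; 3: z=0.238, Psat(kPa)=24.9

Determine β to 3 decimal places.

β = 0.455

Raoult's law: Kᵢ = Pᵢˢᵃᵗ/P = Pᵢˢᵃᵗ/67.9.
  K_1 = 266.8/67.9 = 3.92931, K_2 = 63.3/67.9 = 0.93225, K_3 = 24.9/67.9 = 0.36672
Material balance + equilibrium reduce to Σ zᵢ(Kᵢ−1)/(1+β(Kᵢ−1)) = 0.
Feasibility: ΣzᵢKᵢ = 1.397, Σzᵢ/Kᵢ = 1.303 — both > 1, two phases present.
Newton iteration, β⁰ = 0.5:
  β = 0.500: g = -0.0223, g' = -0.490 → β = 0.455
Converged at β = 0.455.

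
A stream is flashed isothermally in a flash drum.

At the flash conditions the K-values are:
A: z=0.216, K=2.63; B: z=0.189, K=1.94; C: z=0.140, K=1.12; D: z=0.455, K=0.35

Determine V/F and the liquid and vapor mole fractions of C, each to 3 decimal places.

Material balance + equilibrium reduce to Σ zᵢ(Kᵢ−1)/(1+V/F(Kᵢ−1)) = 0.
Feasibility: ΣzᵢKᵢ = 1.251, Σzᵢ/Kᵢ = 1.605 — both > 1, two phases present.
Newton iteration, V/F⁰ = 0.3:
  V/F = 0.300: g = 0.0239, g' = -0.659 → V/F = 0.336
Converged at V/F = 0.336.
Compositions from xᵢ = zᵢ/(1+V/F(Kᵢ−1)), yᵢ = Kᵢxᵢ:
  A: x = 0.140, y = 0.367
  B: x = 0.144, y = 0.279
  C: x = 0.135, y = 0.151
  D: x = 0.582, y = 0.204

V/F = 0.336, x_C = 0.135, y_C = 0.151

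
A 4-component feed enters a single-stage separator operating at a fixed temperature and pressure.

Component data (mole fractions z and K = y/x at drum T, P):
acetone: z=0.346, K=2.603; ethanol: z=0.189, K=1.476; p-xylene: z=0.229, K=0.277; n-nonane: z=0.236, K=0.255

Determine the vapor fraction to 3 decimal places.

ψ = 0.318

Let ψ = V/F and solve Σ zᵢ(Kᵢ−1)/(1+ψ(Kᵢ−1)) = 0.
Check two-phase: ΣzᵢKᵢ = 1.303 > 1 and Σzᵢ/Kᵢ = 2.013 > 1, so g(0) = 0.303 > 0 and g(1) = -1.013 < 0.
Newton iteration, ψ⁰ = 0.61:
  ψ = 0.610: g = -0.2683, g' = -1.076 → ψ = 0.361
  ψ = 0.361: g = -0.0362, g' = -0.852 → ψ = 0.318
Converged at ψ = 0.318.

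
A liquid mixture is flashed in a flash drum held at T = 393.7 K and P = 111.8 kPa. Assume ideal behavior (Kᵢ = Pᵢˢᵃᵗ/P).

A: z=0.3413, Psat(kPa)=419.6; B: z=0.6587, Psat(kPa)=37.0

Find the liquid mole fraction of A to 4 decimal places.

x_A = 0.1955

Raoult's law: Kᵢ = Pᵢˢᵃᵗ/P = Pᵢˢᵃᵗ/111.8.
  K_A = 419.6/111.8 = 3.753131, K_B = 37.0/111.8 = 0.330948
Rachford–Rice: g(β) = Σ zᵢ(Kᵢ−1)/(1+β(Kᵢ−1)) = 0.
g(0) = ΣzᵢKᵢ − 1 = 0.4989 and g(1) = 1 − Σzᵢ/Kᵢ = -1.0813, so a root lies in (0, 1).
Binary case is linear: z₁(K₁−1)(1+β(K₂−1)) + z₂(K₂−1)(1+β(K₁−1)) = 0
⇒ β = [z₁(K₁−1)+z₂(K₂−1)] / [−(K₁−1)(K₂−1)] = 0.49894/1.84199 = 0.2709
Compositions from xᵢ = zᵢ/(1+β(Kᵢ−1)), yᵢ = Kᵢxᵢ:
  A: x = 0.1955, y = 0.7338
  B: x = 0.8045, y = 0.2662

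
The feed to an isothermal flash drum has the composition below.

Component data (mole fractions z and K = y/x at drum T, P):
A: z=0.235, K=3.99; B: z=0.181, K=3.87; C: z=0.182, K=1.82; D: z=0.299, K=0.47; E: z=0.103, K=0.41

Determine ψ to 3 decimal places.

Rachford–Rice: g(ψ) = Σ zᵢ(Kᵢ−1)/(1+ψ(Kᵢ−1)) = 0.
g(0) = ΣzᵢKᵢ − 1 = 1.152 and g(1) = 1 − Σzᵢ/Kᵢ = -0.093, so a root lies in (0, 1).
Newton iteration, ψ⁰ = 0.5:
  ψ = 0.500: g = 0.2990, g' = -0.878 → ψ = 0.841
  ψ = 0.841: g = 0.0343, g' = -0.755 → ψ = 0.886
  ψ = 0.886: g = -0.0004, g' = -0.773 → ψ = 0.885
Converged at ψ = 0.885.

ψ = 0.885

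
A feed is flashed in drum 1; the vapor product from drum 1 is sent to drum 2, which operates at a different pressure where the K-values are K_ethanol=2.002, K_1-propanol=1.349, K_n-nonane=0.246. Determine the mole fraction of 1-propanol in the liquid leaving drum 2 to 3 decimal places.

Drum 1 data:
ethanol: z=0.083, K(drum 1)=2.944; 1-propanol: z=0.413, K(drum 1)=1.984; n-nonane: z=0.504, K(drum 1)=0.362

Drum 1:
Rachford–Rice: g(ψ₁) = Σ zᵢ(Kᵢ−1)/(1+ψ₁(Kᵢ−1)) = 0.
g(0) = ΣzᵢKᵢ − 1 = 0.246 and g(1) = 1 − Σzᵢ/Kᵢ = -0.629, so a root lies in (0, 1).
Newton iteration, ψ₁⁰ = 0.55:
  ψ₁ = 0.550: g = -0.1537, g' = -0.729 → ψ₁ = 0.339
  ψ₁ = 0.339: g = -0.0083, g' = -0.673 → ψ₁ = 0.327
Converged at ψ₁ = 0.327.
Drum-1 compositions:
  ethanol: x = 0.051, y = 0.149
  1-propanol: x = 0.313, y = 0.620
  n-nonane: x = 0.637, y = 0.230
Drum-2 feed = drum-1 vapor: z₂ = (0.1494, 0.6201, 0.2305).
Drum 2:
Material balance + equilibrium reduce to Σ zᵢ(Kᵢ−1)/(1+ψ₂(Kᵢ−1)) = 0.
Feasibility: ΣzᵢKᵢ = 1.192, Σzᵢ/Kᵢ = 1.471 — both > 1, two phases present.
Iterate (Newton) starting at ψ₂ = 0.5:
  ψ₂ = 0.500: g = 0.0051, g' = -0.459 → ψ₂ = 0.511
Converged at ψ₂ = 0.511.
  ethanol: x = 0.099, y = 0.198
  1-propanol: x = 0.526, y = 0.710
  n-nonane: x = 0.375, y = 0.092

x_1-propanol (drum 2) = 0.526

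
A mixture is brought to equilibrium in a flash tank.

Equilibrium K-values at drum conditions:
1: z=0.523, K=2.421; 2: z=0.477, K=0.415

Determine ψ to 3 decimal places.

ψ = 0.558

Material balance + equilibrium reduce to Σ zᵢ(Kᵢ−1)/(1+ψ(Kᵢ−1)) = 0.
Feasibility: ΣzᵢKᵢ = 1.464, Σzᵢ/Kᵢ = 1.365 — both > 1, two phases present.
Binary case is linear: z₁(K₁−1)(1+ψ(K₂−1)) + z₂(K₂−1)(1+ψ(K₁−1)) = 0
⇒ ψ = [z₁(K₁−1)+z₂(K₂−1)] / [−(K₁−1)(K₂−1)] = 0.4641/0.8313 = 0.558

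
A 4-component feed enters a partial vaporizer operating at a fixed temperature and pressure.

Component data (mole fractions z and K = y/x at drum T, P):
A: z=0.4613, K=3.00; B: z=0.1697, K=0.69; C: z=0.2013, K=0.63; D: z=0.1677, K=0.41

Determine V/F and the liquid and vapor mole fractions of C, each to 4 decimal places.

V/F = 0.7853, x_C = 0.2838, y_C = 0.1788

Material balance + equilibrium reduce to Σ zᵢ(Kᵢ−1)/(1+V/F(Kᵢ−1)) = 0.
g(0) = ΣzᵢKᵢ − 1 = 0.6966 and g(1) = 1 − Σzᵢ/Kᵢ = -0.1283, so a root lies in (0, 1).
Newton–Raphson from V/F = 0.5:
  V/F = 0.5000: g = 0.16731, g' = -0.6431 → V/F = 0.7602
  V/F = 0.7602: g = 0.01420, g' = -0.5637 → V/F = 0.7854
  V/F = 0.7854: g = -0.00002, g' = -0.5652 → V/F = 0.7853
Converged at V/F = 0.7853.
Compositions from xᵢ = zᵢ/(1+V/F(Kᵢ−1)), yᵢ = Kᵢxᵢ:
  A: x = 0.1794, y = 0.5383
  B: x = 0.2243, y = 0.1548
  C: x = 0.2838, y = 0.1788
  D: x = 0.3125, y = 0.1281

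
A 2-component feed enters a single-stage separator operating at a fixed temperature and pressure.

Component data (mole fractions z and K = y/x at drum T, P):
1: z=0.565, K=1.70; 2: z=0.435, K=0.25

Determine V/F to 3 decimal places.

V/F = 0.132

Binary case is linear: z₁(K₁−1)(1+V/F(K₂−1)) + z₂(K₂−1)(1+V/F(K₁−1)) = 0
⇒ V/F = [z₁(K₁−1)+z₂(K₂−1)] / [−(K₁−1)(K₂−1)] = 0.0692/0.5250 = 0.132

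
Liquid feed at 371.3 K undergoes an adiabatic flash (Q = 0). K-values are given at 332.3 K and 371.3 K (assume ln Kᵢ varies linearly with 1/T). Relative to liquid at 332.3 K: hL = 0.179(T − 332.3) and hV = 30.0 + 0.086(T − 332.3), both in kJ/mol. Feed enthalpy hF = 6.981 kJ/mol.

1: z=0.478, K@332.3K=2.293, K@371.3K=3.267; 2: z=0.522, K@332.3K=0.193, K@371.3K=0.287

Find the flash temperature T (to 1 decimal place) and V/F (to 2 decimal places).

T = 335.5 K, V/F = 0.22

Adiabatic flash: solve Rachford–Rice at each trial T, then check hF = ψ·hV(T) + (1−ψ)·hL(T).
  T = 332.3 K: K = (2.293, 0.193), RR gives ψ = 0.189, H_out = 5.658 kJ/mol
  T = 371.3 K: K = (3.267, 0.287), RR gives ψ = 0.440, H_out = 18.589 kJ/mol
  T = 351.8 K: K = (2.764, 0.238), RR gives ψ = 0.331, H_out = 12.830 kJ/mol
  T = 342.1 K: K = (2.525, 0.215), RR gives ψ = 0.267, H_out = 9.514 kJ/mol
  T = 337.2 K: K = (2.408, 0.204), RR gives ψ = 0.230, H_out = 7.664 kJ/mol
  T = 334.8 K: K = (2.351, 0.199), RR gives ψ = 0.210, H_out = 6.703 kJ/mol
Linear interpolation between T = 334.8 (H_out = 6.703) and T = 337.2 (H_out = 7.664) on hF = 6.981 gives T ≈ 335.5 K, at which ψ = 0.22.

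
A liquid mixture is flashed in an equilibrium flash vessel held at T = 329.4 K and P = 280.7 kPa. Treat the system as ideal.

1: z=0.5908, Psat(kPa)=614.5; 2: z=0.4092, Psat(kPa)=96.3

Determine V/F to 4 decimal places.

Raoult's law: Kᵢ = Pᵢˢᵃᵗ/P = Pᵢˢᵃᵗ/280.7.
  K_1 = 614.5/280.7 = 2.189170, K_2 = 96.3/280.7 = 0.343071
Rachford–Rice: g(V/F) = Σ zᵢ(Kᵢ−1)/(1+V/F(Kᵢ−1)) = 0.
Feasibility: ΣzᵢKᵢ = 1.4337, Σzᵢ/Kᵢ = 1.4626 — both > 1, two phases present.
Iterate (Newton) starting at V/F = 0.46:
  V/F = 0.4600: g = 0.06891, g' = -0.7117 → V/F = 0.5568
  V/F = 0.5568: g = -0.00118, g' = -0.7414 → V/F = 0.5552
Converged at V/F = 0.5552.

V/F = 0.5552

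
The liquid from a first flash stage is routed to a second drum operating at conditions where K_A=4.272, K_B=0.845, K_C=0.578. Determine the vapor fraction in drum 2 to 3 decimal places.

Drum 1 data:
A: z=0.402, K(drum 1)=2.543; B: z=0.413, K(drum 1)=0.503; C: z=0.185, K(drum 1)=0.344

V/F (drum 2) = 0.790

Drum 1:
Material balance + equilibrium reduce to Σ zᵢ(Kᵢ−1)/(1+ψ₁(Kᵢ−1)) = 0.
g(0) = ΣzᵢKᵢ − 1 = 0.294 and g(1) = 1 − Σzᵢ/Kᵢ = -0.517, so a root lies in (0, 1).
Iterate (Newton) starting at ψ₁ = 0.5:
  ψ₁ = 0.500: g = -0.1036, g' = -0.662 → ψ₁ = 0.344
  ψ₁ = 0.344: g = 0.0012, g' = -0.690 → ψ₁ = 0.345
Converged at ψ₁ = 0.345.
Drum-1 compositions:
  A: x = 0.262, y = 0.667
  B: x = 0.499, y = 0.251
  C: x = 0.239, y = 0.082
Drum-2 feed = drum-1 liquid: z₂ = (0.2623, 0.4986, 0.2392).
Drum 2:
Rachford–Rice: g(ψ₂) = Σ zᵢ(Kᵢ−1)/(1+ψ₂(Kᵢ−1)) = 0.
Check two-phase: ΣzᵢKᵢ = 1.680 > 1 and Σzᵢ/Kᵢ = 1.065 > 1, so g(0) = 0.680 > 0 and g(1) = -0.065 < 0.
Iterate (Newton) starting at ψ₂ = 0.44:
  ψ₂ = 0.440: g = 0.1449, g' = -0.550 → ψ₂ = 0.704
  ψ₂ = 0.704: g = 0.0296, g' = -0.359 → ψ₂ = 0.786
  ψ₂ = 0.786: g = 0.0012, g' = -0.331 → ψ₂ = 0.790
Converged at ψ₂ = 0.790.
  A: x = 0.073, y = 0.313
  B: x = 0.568, y = 0.480
  C: x = 0.359, y = 0.207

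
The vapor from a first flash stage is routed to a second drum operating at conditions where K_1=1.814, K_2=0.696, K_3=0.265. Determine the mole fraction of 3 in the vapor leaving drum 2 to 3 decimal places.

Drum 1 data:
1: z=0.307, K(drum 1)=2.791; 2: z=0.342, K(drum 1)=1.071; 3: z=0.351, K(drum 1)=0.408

y_3 (drum 2) = 0.067

Drum 1:
Rachford–Rice: g(ψ₁) = Σ zᵢ(Kᵢ−1)/(1+ψ₁(Kᵢ−1)) = 0.
Feasibility: ΣzᵢKᵢ = 1.366, Σzᵢ/Kᵢ = 1.290 — both > 1, two phases present.
Newton iteration, ψ₁⁰ = 0.39:
  ψ₁ = 0.390: g = 0.0772, g' = -0.551 → ψ₁ = 0.530
  ψ₁ = 0.530: g = 0.0026, g' = -0.522 → ψ₁ = 0.535
Converged at ψ₁ = 0.535.
Drum-1 compositions:
  1: x = 0.157, y = 0.438
  2: x = 0.329, y = 0.353
  3: x = 0.514, y = 0.210
Drum-2 feed = drum-1 vapor: z₂ = (0.4375, 0.3529, 0.2096).
Drum 2:
Rachford–Rice: g(ψ₂) = Σ zᵢ(Kᵢ−1)/(1+ψ₂(Kᵢ−1)) = 0.
g(0) = ΣzᵢKᵢ − 1 = 0.095 and g(1) = 1 − Σzᵢ/Kᵢ = -0.539, so a root lies in (0, 1).
Iterate (Newton) starting at ψ₂ = 0.5:
  ψ₂ = 0.500: g = -0.1170, g' = -0.475 → ψ₂ = 0.254
  ψ₂ = 0.254: g = -0.0104, g' = -0.409 → ψ₂ = 0.228
Converged at ψ₂ = 0.228.
  1: x = 0.369, y = 0.669
  2: x = 0.379, y = 0.264
  3: x = 0.252, y = 0.067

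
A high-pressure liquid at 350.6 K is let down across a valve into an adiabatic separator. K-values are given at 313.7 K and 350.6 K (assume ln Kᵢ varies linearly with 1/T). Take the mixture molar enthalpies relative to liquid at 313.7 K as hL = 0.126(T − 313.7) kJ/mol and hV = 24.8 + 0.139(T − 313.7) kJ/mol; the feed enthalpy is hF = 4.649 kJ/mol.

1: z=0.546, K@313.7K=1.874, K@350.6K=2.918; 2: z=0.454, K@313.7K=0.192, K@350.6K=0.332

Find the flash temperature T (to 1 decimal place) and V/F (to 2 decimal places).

T = 315.1 K, V/F = 0.18

Adiabatic flash: solve Rachford–Rice at each trial T, then check hF = ψ·hV(T) + (1−ψ)·hL(T).
  T = 313.7 K: K = (1.874, 0.192), RR gives ψ = 0.156, H_out = 3.876 kJ/mol
  T = 350.6 K: K = (2.918, 0.332), RR gives ψ = 0.581, H_out = 19.328 kJ/mol
  T = 332.1 K: K = (2.366, 0.256), RR gives ψ = 0.402, H_out = 12.376 kJ/mol
  T = 322.9 K: K = (2.113, 0.223), RR gives ψ = 0.294, H_out = 8.495 kJ/mol
  T = 318.3 K: K = (1.991, 0.207), RR gives ψ = 0.231, H_out = 6.313 kJ/mol
  T = 316.0 K: K = (1.932, 0.199), RR gives ψ = 0.195, H_out = 5.132 kJ/mol
Linear interpolation between T = 313.7 (H_out = 3.876) and T = 316.0 (H_out = 5.132) on hF = 4.649 gives T ≈ 315.1 K, at which ψ = 0.18.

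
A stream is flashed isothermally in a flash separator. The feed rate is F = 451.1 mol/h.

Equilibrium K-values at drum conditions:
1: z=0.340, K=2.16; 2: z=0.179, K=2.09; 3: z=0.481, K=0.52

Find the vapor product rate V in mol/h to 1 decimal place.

V = 296.7 mol/h

Let ψ = V/F and solve Σ zᵢ(Kᵢ−1)/(1+ψ(Kᵢ−1)) = 0.
Feasibility: ΣzᵢKᵢ = 1.359, Σzᵢ/Kᵢ = 1.168 — both > 1, two phases present.
Newton iteration, ψ⁰ = 0.56:
  ψ = 0.560: g = 0.0445, g' = -0.457 → ψ = 0.657
  ψ = 0.657: g = 0.0002, g' = -0.456 → ψ = 0.658
Converged at ψ = 0.658.
Then V = ψ·F = 0.6576·451.1 = 296.7 mol/h and L = F − V = 154.4 mol/h.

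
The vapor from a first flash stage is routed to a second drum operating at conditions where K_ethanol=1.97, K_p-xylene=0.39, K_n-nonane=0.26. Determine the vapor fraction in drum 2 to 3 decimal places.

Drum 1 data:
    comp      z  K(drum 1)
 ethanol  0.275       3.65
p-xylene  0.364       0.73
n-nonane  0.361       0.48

Drum 1:
Newton–Raphson from ψ₁ = 0.5:
  ψ₁ = 0.500: g = -0.0539, g' = -0.571 → ψ₁ = 0.406
  ψ₁ = 0.406: g = 0.0029, g' = -0.639 → ψ₁ = 0.410
Converged at ψ₁ = 0.410.
Drum-1 compositions:
  ethanol: x = 0.132, y = 0.481
  p-xylene: x = 0.409, y = 0.299
  n-nonane: x = 0.459, y = 0.220
Drum-2 feed = drum-1 vapor: z₂ = (0.4809, 0.2988, 0.2203).
Drum 2:
Material balance + equilibrium reduce to Σ zᵢ(Kᵢ−1)/(1+ψ₂(Kᵢ−1)) = 0.
Check two-phase: ΣzᵢKᵢ = 1.121 > 1 and Σzᵢ/Kᵢ = 1.858 > 1, so g(0) = 0.121 > 0 and g(1) = -0.858 < 0.
Newton iteration, ψ₂⁰ = 0.5:
  ψ₂ = 0.500: g = -0.2069, g' = -0.739 → ψ₂ = 0.220
  ψ₂ = 0.220: g = -0.0209, g' = -0.628 → ψ₂ = 0.187
Converged at ψ₂ = 0.187.
  ethanol: x = 0.407, y = 0.802
  p-xylene: x = 0.337, y = 0.132
  n-nonane: x = 0.256, y = 0.066

V/F (drum 2) = 0.187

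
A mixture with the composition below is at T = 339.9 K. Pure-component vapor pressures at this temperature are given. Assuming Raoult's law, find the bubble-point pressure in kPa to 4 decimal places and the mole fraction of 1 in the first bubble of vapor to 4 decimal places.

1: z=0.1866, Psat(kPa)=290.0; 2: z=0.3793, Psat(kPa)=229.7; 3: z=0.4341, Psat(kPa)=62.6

Pbub = 168.4139 kPa, y_1 = 0.3213

At the bubble point ψ → 0, so ΣzᵢKᵢ = 1 with Kᵢ = Pᵢˢᵃᵗ/P ⇒ P = ΣzᵢPᵢˢᵃᵗ.
P = 0.1866·290.0 + 0.3793·229.7 + 0.4341·62.6 = 168.4139 kPa
yᵢ = zᵢPᵢˢᵃᵗ/P ⇒ y_1 = 0.1866·290.0/168.4139 = 0.3213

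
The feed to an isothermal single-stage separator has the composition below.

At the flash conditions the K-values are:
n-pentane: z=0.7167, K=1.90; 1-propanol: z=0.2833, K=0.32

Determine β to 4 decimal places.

β = 0.7392

Let β = V/F and solve Σ zᵢ(Kᵢ−1)/(1+β(Kᵢ−1)) = 0.
g(0) = ΣzᵢKᵢ − 1 = 0.4524 and g(1) = 1 − Σzᵢ/Kᵢ = -0.2625, so a root lies in (0, 1).
Newton–Raphson from β = 0.5:
  β = 0.5000: g = 0.15296, g' = -0.5768 → β = 0.7652
  β = 0.7652: g = -0.01963, g' = -0.7729 → β = 0.7398
  β = 0.7398: g = -0.00043, g' = -0.7396 → β = 0.7392
Converged at β = 0.7392.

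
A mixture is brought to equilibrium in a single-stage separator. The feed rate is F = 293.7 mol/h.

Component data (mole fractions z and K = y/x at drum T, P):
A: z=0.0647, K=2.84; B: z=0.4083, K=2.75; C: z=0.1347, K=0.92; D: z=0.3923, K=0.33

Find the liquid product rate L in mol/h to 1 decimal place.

L = 133.7 mol/h

Newton iteration, ψ⁰ = 0.62:
  ψ = 0.6200: g = -0.06264, g' = -0.8517 → ψ = 0.5465
  ψ = 0.5465: g = -0.00132, g' = -0.8204 → ψ = 0.5448
Converged at ψ = 0.5448.
Then V = ψ·F = 0.5448·293.7 = 160.0 mol/h and L = F − V = 133.7 mol/h.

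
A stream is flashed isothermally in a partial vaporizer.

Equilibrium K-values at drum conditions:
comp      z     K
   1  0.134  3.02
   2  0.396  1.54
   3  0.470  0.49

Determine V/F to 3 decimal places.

V/F = 0.456

Rachford–Rice: g(V/F) = Σ zᵢ(Kᵢ−1)/(1+V/F(Kᵢ−1)) = 0.
g(0) = ΣzᵢKᵢ − 1 = 0.245 and g(1) = 1 − Σzᵢ/Kᵢ = -0.261, so a root lies in (0, 1).
Iterate (Newton) starting at V/F = 0.66:
  V/F = 0.660: g = -0.0877, g' = -0.441 → V/F = 0.461
  V/F = 0.461: g = -0.0021, g' = -0.430 → V/F = 0.456
Converged at V/F = 0.456.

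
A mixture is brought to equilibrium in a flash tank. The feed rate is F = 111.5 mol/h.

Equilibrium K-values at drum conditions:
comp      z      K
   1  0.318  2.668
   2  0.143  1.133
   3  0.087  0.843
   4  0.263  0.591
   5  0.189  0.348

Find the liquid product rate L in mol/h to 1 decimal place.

Let β = V/F and solve Σ zᵢ(Kᵢ−1)/(1+β(Kᵢ−1)) = 0.
g(0) = ΣzᵢKᵢ − 1 = 0.305 and g(1) = 1 − Σzᵢ/Kᵢ = -0.337, so a root lies in (0, 1).
Newton–Raphson from β = 0.5:
  β = 0.500: g = -0.0258, g' = -0.514 → β = 0.450
Converged at β = 0.450.
Then V = β·F = 0.4500·111.5 = 50.2 mol/h and L = F − V = 61.3 mol/h.

L = 61.3 mol/h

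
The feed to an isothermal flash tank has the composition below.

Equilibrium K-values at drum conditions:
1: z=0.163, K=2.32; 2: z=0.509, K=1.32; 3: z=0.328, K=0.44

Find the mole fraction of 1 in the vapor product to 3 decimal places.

y_1 = 0.220

Let β = V/F and solve Σ zᵢ(Kᵢ−1)/(1+β(Kᵢ−1)) = 0.
Check two-phase: ΣzᵢKᵢ = 1.194 > 1 and Σzᵢ/Kᵢ = 1.201 > 1, so g(0) = 0.194 > 0 and g(1) = -0.201 < 0.
Newton–Raphson from β = 0.54:
  β = 0.540: g = 0.0012, g' = -0.346 → β = 0.543
Converged at β = 0.543.
Compositions from xᵢ = zᵢ/(1+β(Kᵢ−1)), yᵢ = Kᵢxᵢ:
  1: x = 0.095, y = 0.220
  2: x = 0.434, y = 0.572
  3: x = 0.471, y = 0.207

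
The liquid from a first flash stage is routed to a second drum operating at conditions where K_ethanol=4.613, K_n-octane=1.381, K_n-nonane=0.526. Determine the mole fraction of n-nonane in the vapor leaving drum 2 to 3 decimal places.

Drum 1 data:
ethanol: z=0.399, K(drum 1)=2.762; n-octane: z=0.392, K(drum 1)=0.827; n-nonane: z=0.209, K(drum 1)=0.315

y_n-nonane (drum 2) = 0.326

Drum 1:
Let ψ₁ = V/F and solve Σ zᵢ(Kᵢ−1)/(1+ψ₁(Kᵢ−1)) = 0.
Feasibility: ΣzᵢKᵢ = 1.492, Σzᵢ/Kᵢ = 1.282 — both > 1, two phases present.
Newton iteration, ψ₁⁰ = 0.4:
  ψ₁ = 0.400: g = 0.1423, g' = -0.626 → ψ₁ = 0.627
  ψ₁ = 0.627: g = 0.0068, g' = -0.596 → ψ₁ = 0.639
Converged at ψ₁ = 0.639.
Drum-1 compositions:
  ethanol: x = 0.188, y = 0.518
  n-octane: x = 0.441, y = 0.364
  n-nonane: x = 0.372, y = 0.117
Drum-2 feed = drum-1 liquid: z₂ = (0.1877, 0.4407, 0.3716).
Drum 2:
Newton–Raphson from ψ₂ = 0.5:
  ψ₂ = 0.500: g = 0.1519, g' = -0.500 → ψ₂ = 0.804
  ψ₂ = 0.804: g = 0.0177, g' = -0.416 → ψ₂ = 0.846
Converged at ψ₂ = 0.846.
  ethanol: x = 0.046, y = 0.213
  n-octane: x = 0.333, y = 0.460
  n-nonane: x = 0.620, y = 0.326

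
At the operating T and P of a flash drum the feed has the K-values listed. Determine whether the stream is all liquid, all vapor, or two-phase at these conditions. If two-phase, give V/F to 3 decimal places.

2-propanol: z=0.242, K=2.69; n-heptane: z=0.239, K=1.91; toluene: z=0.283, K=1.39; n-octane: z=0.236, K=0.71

all vapor

ΣzᵢKᵢ = 1.668; Σzᵢ/Kᵢ = 0.751.
Since Σzᵢ/Kᵢ < 1 the mixture is above its dew point — single vapor phase.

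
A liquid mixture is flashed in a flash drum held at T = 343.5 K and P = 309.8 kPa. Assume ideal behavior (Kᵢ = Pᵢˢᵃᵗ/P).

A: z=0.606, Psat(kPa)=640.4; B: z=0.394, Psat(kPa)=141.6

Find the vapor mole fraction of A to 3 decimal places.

Raoult's law: Kᵢ = Pᵢˢᵃᵗ/P = Pᵢˢᵃᵗ/309.8.
  K_A = 640.4/309.8 = 2.06714, K_B = 141.6/309.8 = 0.45707
Binary case is linear: z₁(K₁−1)(1+ψ(K₂−1)) + z₂(K₂−1)(1+ψ(K₁−1)) = 0
⇒ ψ = [z₁(K₁−1)+z₂(K₂−1)] / [−(K₁−1)(K₂−1)] = 0.4328/0.5794 = 0.747
Compositions from xᵢ = zᵢ/(1+ψ(Kᵢ−1)), yᵢ = Kᵢxᵢ:
  A: x = 0.337, y = 0.697
  B: x = 0.663, y = 0.303

y_A = 0.697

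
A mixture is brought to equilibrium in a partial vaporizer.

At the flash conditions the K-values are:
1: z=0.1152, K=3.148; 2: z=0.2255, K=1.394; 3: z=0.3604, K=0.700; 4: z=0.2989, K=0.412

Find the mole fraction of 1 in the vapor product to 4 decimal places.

y_1 = 0.3074

Newton–Raphson from β = 0.64:
  β = 0.6400: g = -0.24046, g' = -0.4319 → β = 0.0833
  β = 0.0833: g = 0.00021, g' = -0.5636 → β = 0.0837
Converged at β = 0.0837.
Compositions from xᵢ = zᵢ/(1+β(Kᵢ−1)), yᵢ = Kᵢxᵢ:
  1: x = 0.0976, y = 0.3074
  2: x = 0.2183, y = 0.3043
  3: x = 0.3697, y = 0.2588
  4: x = 0.3144, y = 0.1295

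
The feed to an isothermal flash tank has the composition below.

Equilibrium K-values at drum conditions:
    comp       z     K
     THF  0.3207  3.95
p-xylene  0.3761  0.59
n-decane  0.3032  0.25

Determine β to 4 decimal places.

β = 0.3290

Rachford–Rice: g(β) = Σ zᵢ(Kᵢ−1)/(1+β(Kᵢ−1)) = 0.
g(0) = ΣzᵢKᵢ − 1 = 0.5645 and g(1) = 1 − Σzᵢ/Kᵢ = -0.9314, so a root lies in (0, 1).
Newton iteration, β⁰ = 0.47:
  β = 0.4700: g = -0.14578, g' = -0.9938 → β = 0.3233
  β = 0.3233: g = 0.00627, g' = -1.1124 → β = 0.3289
  β = 0.3289: g = 0.00002, g' = -1.1039 → β = 0.3290
Converged at β = 0.3290.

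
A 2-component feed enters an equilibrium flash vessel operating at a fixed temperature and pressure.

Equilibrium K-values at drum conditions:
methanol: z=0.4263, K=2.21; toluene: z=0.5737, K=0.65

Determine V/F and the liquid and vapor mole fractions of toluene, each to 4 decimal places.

Rachford–Rice: g(V/F) = Σ zᵢ(Kᵢ−1)/(1+V/F(Kᵢ−1)) = 0.
Feasibility: ΣzᵢKᵢ = 1.3150, Σzᵢ/Kᵢ = 1.0755 — both > 1, two phases present.
Newton iteration, V/F⁰ = 0.45:
  V/F = 0.4500: g = 0.09564, g' = -0.3607 → V/F = 0.7152
  V/F = 0.7152: g = 0.00868, g' = -0.3044 → V/F = 0.7437
  V/F = 0.7437: g = 0.00004, g' = -0.3014 → V/F = 0.7439
Converged at V/F = 0.7439.
Compositions from xᵢ = zᵢ/(1+V/F(Kᵢ−1)), yᵢ = Kᵢxᵢ:
  methanol: x = 0.2244, y = 0.4958
  toluene: x = 0.7756, y = 0.5042

V/F = 0.7439, x_toluene = 0.7756, y_toluene = 0.5042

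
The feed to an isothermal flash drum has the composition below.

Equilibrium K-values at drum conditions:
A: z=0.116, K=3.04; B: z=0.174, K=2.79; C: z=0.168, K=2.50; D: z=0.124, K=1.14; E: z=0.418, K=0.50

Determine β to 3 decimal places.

β = 0.800

Let β = V/F and solve Σ zᵢ(Kᵢ−1)/(1+β(Kᵢ−1)) = 0.
g(0) = ΣzᵢKᵢ − 1 = 0.608 and g(1) = 1 − Σzᵢ/Kᵢ = -0.112, so a root lies in (0, 1).
Iterate (Newton) starting at β = 0.66:
  β = 0.660: g = 0.0742, g' = -0.535 → β = 0.799
  β = 0.799: g = 0.0005, g' = -0.534 → β = 0.800
Converged at β = 0.800.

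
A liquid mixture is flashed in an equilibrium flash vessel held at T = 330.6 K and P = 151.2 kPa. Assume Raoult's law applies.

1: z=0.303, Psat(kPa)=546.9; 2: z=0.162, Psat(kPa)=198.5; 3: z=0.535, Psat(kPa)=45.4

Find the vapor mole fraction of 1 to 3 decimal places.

y_1 = 0.600

Raoult's law: Kᵢ = Pᵢˢᵃᵗ/P = Pᵢˢᵃᵗ/151.2.
  K_1 = 546.9/151.2 = 3.61706, K_2 = 198.5/151.2 = 1.31283, K_3 = 45.4/151.2 = 0.30026
Iterate (Newton) starting at ψ = 0.45:
  ψ = 0.450: g = -0.1379, g' = -1.008 → ψ = 0.313
  ψ = 0.313: g = 0.0025, g' = -1.069 → ψ = 0.316
Converged at ψ = 0.316.
Compositions from xᵢ = zᵢ/(1+ψ(Kᵢ−1)), yᵢ = Kᵢxᵢ:
  1: x = 0.166, y = 0.600
  2: x = 0.147, y = 0.194
  3: x = 0.687, y = 0.206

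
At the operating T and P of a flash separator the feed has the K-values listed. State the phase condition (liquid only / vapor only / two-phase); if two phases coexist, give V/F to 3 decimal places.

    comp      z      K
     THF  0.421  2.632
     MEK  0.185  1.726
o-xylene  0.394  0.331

two-phase, V/F = 0.600

ΣzᵢKᵢ = 1.558; Σzᵢ/Kᵢ = 1.457.
Both exceed 1, so a two-phase solution exists.
Let ψ = V/F and solve Σ zᵢ(Kᵢ−1)/(1+ψ(Kᵢ−1)) = 0.
Newton–Raphson from ψ = 0.5:
  ψ = 0.500: g = 0.0808, g' = -0.791 → ψ = 0.602
  ψ = 0.602: g = -0.0015, g' = -0.827 → ψ = 0.600
Converged at ψ = 0.600.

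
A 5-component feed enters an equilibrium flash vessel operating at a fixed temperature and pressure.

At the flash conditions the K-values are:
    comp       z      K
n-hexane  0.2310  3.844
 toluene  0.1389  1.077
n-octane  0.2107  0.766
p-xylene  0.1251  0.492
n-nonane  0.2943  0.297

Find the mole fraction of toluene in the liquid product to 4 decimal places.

Newton–Raphson from ψ = 0.5:
  ψ = 0.5000: g = -0.17851, g' = -0.7379 → ψ = 0.2581
  ψ = 0.2581: g = 0.01099, g' = -0.8951 → ψ = 0.2704
  ψ = 0.2704: g = 0.00012, g' = -0.8761 → ψ = 0.2705
Converged at ψ = 0.2705.
Compositions from xᵢ = zᵢ/(1+ψ(Kᵢ−1)), yᵢ = Kᵢxᵢ:
  n-hexane: x = 0.1306, y = 0.5019
  toluene: x = 0.1361, y = 0.1465
  n-octane: x = 0.2249, y = 0.1723
  p-xylene: x = 0.1450, y = 0.0714
  n-nonane: x = 0.3634, y = 0.1079

x_toluene = 0.1361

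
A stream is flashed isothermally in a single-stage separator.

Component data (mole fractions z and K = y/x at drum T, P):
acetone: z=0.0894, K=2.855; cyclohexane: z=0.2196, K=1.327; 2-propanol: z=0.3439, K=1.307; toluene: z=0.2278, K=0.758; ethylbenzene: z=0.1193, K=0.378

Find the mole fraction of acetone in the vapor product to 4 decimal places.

y_acetone = 0.1049

Material balance + equilibrium reduce to Σ zᵢ(Kᵢ−1)/(1+ψ(Kᵢ−1)) = 0.
Check two-phase: ΣzᵢKᵢ = 1.2139 > 1 and Σzᵢ/Kᵢ = 1.0761 > 1, so g(0) = 0.2139 > 0 and g(1) = -0.0761 < 0.
Iterate (Newton) starting at ψ = 0.38:
  ψ = 0.3800: g = 0.09781, g' = -0.2457 → ψ = 0.7780
  ψ = 0.7780: g = -0.00136, g' = -0.2811 → ψ = 0.7732
Converged at ψ = 0.7732.
Compositions from xᵢ = zᵢ/(1+ψ(Kᵢ−1)), yᵢ = Kᵢxᵢ:
  acetone: x = 0.0367, y = 0.1049
  cyclohexane: x = 0.1753, y = 0.2326
  2-propanol: x = 0.2779, y = 0.3633
  toluene: x = 0.2802, y = 0.2124
  ethylbenzene: x = 0.2298, y = 0.0869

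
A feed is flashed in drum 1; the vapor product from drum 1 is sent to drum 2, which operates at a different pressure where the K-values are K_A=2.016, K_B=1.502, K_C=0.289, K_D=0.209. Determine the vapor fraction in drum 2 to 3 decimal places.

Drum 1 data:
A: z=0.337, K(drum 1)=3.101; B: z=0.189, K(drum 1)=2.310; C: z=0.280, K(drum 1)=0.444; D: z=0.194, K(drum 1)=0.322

V/F (drum 2) = 0.599

Drum 1:
Material balance + equilibrium reduce to Σ zᵢ(Kᵢ−1)/(1+ψ₁(Kᵢ−1)) = 0.
Feasibility: ΣzᵢKᵢ = 1.668, Σzᵢ/Kᵢ = 1.424 — both > 1, two phases present.
Newton–Raphson from ψ₁ = 0.5:
  ψ₁ = 0.500: g = 0.0803, g' = -0.842 → ψ₁ = 0.595
  ψ₁ = 0.595: g = 0.0004, g' = -0.840 → ψ₁ = 0.596
Converged at ψ₁ = 0.596.
Drum-1 compositions:
  A: x = 0.150, y = 0.464
  B: x = 0.106, y = 0.245
  C: x = 0.419, y = 0.186
  D: x = 0.325, y = 0.105
Drum-2 feed = drum-1 vapor: z₂ = (0.4641, 0.2452, 0.1859, 0.1048).
Drum 2:
Rachford–Rice: g(ψ₂) = Σ zᵢ(Kᵢ−1)/(1+ψ₂(Kᵢ−1)) = 0.
Check two-phase: ΣzᵢKᵢ = 1.380 > 1 and Σzᵢ/Kᵢ = 1.538 > 1, so g(0) = 0.380 > 0 and g(1) = -0.538 < 0.
Newton iteration, ψ₂⁰ = 0.5:
  ψ₂ = 0.500: g = 0.0688, g' = -0.656 → ψ₂ = 0.605
  ψ₂ = 0.605: g = -0.0045, g' = -0.751 → ψ₂ = 0.599
Converged at ψ₂ = 0.599.
  A: x = 0.289, y = 0.582
  B: x = 0.189, y = 0.283
  C: x = 0.324, y = 0.094
  D: x = 0.199, y = 0.042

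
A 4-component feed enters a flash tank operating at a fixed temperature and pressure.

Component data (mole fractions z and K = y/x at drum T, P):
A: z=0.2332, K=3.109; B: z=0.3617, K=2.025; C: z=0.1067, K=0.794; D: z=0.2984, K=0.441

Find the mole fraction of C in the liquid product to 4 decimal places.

Rachford–Rice: g(ψ) = Σ zᵢ(Kᵢ−1)/(1+ψ(Kᵢ−1)) = 0.
g(0) = ΣzᵢKᵢ − 1 = 0.6738 and g(1) = 1 − Σzᵢ/Kᵢ = -0.0647, so a root lies in (0, 1).
Iterate (Newton) starting at ψ = 0.65:
  ψ = 0.6500: g = 0.14256, g' = -0.5575 → ψ = 0.9057
  ψ = 0.9057: g = -0.00363, g' = -0.6141 → ψ = 0.8998
Converged at ψ = 0.8998.
Compositions from xᵢ = zᵢ/(1+ψ(Kᵢ−1)), yᵢ = Kᵢxᵢ:
  A: x = 0.0805, y = 0.2502
  B: x = 0.1882, y = 0.3810
  C: x = 0.1310, y = 0.1040
  D: x = 0.6004, y = 0.2648

x_C = 0.1310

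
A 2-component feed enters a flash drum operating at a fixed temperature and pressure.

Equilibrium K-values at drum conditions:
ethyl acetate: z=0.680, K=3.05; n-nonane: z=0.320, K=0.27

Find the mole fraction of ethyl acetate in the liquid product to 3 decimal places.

Let β = V/F and solve Σ zᵢ(Kᵢ−1)/(1+β(Kᵢ−1)) = 0.
Feasibility: ΣzᵢKᵢ = 2.160, Σzᵢ/Kᵢ = 1.408 — both > 1, two phases present.
Binary case is linear: z₁(K₁−1)(1+β(K₂−1)) + z₂(K₂−1)(1+β(K₁−1)) = 0
⇒ β = [z₁(K₁−1)+z₂(K₂−1)] / [−(K₁−1)(K₂−1)] = 1.1604/1.4965 = 0.775
Compositions from xᵢ = zᵢ/(1+β(Kᵢ−1)), yᵢ = Kᵢxᵢ:
  ethyl acetate: x = 0.263, y = 0.801
  n-nonane: x = 0.737, y = 0.199

x_ethyl acetate = 0.263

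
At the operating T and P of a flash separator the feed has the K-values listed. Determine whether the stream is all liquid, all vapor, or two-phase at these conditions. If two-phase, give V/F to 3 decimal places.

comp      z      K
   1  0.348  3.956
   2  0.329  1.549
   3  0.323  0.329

two-phase, V/F = 0.762

ΣzᵢKᵢ = 1.993; Σzᵢ/Kᵢ = 1.282.
Both exceed 1, so a two-phase solution exists.
Rachford–Rice: g(ψ) = Σ zᵢ(Kᵢ−1)/(1+ψ(Kᵢ−1)) = 0.
Newton–Raphson from ψ = 0.5:
  ψ = 0.500: g = 0.2307, g' = -0.886 → ψ = 0.760
  ψ = 0.760: g = 0.0016, g' = -0.944 → ψ = 0.762
Converged at ψ = 0.762.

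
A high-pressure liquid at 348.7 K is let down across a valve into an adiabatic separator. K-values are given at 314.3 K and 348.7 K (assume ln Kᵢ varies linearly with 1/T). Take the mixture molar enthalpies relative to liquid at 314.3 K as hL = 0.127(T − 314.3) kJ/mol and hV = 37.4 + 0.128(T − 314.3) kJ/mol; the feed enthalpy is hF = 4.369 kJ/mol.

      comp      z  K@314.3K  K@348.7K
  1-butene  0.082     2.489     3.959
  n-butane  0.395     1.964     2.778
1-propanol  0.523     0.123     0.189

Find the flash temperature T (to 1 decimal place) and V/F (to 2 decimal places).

Adiabatic flash: solve Rachford–Rice at each trial T, then check hF = ψ·hV(T) + (1−ψ)·hL(T).
  T = 314.3 K: K = (2.489, 1.964, 0.123), RR gives ψ = 0.047, H_out = 1.758 kJ/mol
  T = 348.7 K: K = (3.959, 2.778, 0.189), RR gives ψ = 0.320, H_out = 16.332 kJ/mol
  T = 331.5 K: K = (3.177, 2.357, 0.154), RR gives ψ = 0.211, H_out = 10.097 kJ/mol
  T = 322.9 K: K = (2.821, 2.157, 0.138), RR gives ψ = 0.140, H_out = 6.316 kJ/mol
  T = 318.6 K: K = (2.652, 2.059, 0.130), RR gives ψ = 0.097, H_out = 4.158 kJ/mol
  T = 320.8 K: K = (2.738, 2.109, 0.134), RR gives ψ = 0.119, H_out = 5.289 kJ/mol
Linear interpolation between T = 318.6 (H_out = 4.158) and T = 320.8 (H_out = 5.289) on hF = 4.369 gives T ≈ 319.0 K, at which ψ = 0.10.

T = 319.0 K, V/F = 0.10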